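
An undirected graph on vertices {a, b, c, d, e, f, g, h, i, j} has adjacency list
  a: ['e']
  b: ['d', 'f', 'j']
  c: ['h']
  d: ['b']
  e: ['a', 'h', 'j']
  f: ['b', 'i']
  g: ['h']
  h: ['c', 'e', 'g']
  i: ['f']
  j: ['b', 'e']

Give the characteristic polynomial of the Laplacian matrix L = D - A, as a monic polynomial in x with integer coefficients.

x^10 - 18x^9 + 133x^8 - 524x^7 + 1200x^6 - 1638x^5 + 1317x^4 - 592x^3 + 131x^2 - 10x

With the vertex order [a, b, c, d, e, f, g, h, i, j], the degrees are [1, 3, 1, 1, 3, 2, 1, 3, 1, 2], giving D = diag(1, 3, 1, 1, 3, 2, 1, 3, 1, 2) and L = D - A. L has integer entries, so p(x) = det(xI - L) has integer coefficients. Expanding the determinant yields x^10 - 18x^9 + 133x^8 - 524x^7 + 1200x^6 - 1638x^5 + 1317x^4 - 592x^3 + 131x^2 - 10x. The coefficient of x^9 equals -trace(L) = -18, matching the sum of degrees. The largest eigenvalue, 4.7056, is at most the vertex count 10.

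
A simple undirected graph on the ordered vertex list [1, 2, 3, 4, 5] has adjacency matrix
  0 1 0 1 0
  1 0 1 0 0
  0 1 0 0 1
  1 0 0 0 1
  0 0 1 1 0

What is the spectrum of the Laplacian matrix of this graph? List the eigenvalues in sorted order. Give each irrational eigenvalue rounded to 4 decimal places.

Reading degrees in the order [1, 2, 3, 4, 5] gives [2, 2, 2, 2, 2]; set D = diag(2, 2, 2, 2, 2) and form L = D - A. L is symmetric positive semidefinite, so every eigenvalue is real and nonnegative. The largest eigenvalue, 3.6180, is at most the vertex count 5.

[0, 1.3820, 1.3820, 3.6180, 3.6180]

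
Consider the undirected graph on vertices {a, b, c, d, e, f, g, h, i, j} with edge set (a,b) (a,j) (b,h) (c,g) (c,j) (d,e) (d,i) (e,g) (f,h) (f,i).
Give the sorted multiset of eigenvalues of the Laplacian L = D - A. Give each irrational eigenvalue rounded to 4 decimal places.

[0, 0.3820, 0.3820, 1.3820, 1.3820, 2.6180, 2.6180, 3.6180, 3.6180, 4]

Each diagonal entry of L is the vertex degree and each off-diagonal entry is -1 where an edge is present, 0 otherwise; in the order [a, b, c, d, e, f, g, h, i, j] the diagonal is [2, 2, 2, 2, 2, 2, 2, 2, 2, 2]. L is symmetric positive semidefinite, so every eigenvalue is real and nonnegative. The single zero eigenvalue shows the graph is connected.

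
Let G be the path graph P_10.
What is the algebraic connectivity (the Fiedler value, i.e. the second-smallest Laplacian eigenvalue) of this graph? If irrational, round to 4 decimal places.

The graph has 10 vertices and degree multiset [2, 2, 2, 2, 2, 2, 2, 2, 1, 1]; D is the diagonal matrix of degrees and L = D - A. Computing the eigenvalues of L and sorting gives [0, 0.0979, 0.3820, 0.8244, 1.3820, 2, 2.6180, 3.1756, 3.6180, 3.9021]. The Fiedler value lambda_2 = 0.0979 is strictly positive, so the graph is connected. The eigenvalues sum to 18, which equals trace(L) = 2|E|.

0.0979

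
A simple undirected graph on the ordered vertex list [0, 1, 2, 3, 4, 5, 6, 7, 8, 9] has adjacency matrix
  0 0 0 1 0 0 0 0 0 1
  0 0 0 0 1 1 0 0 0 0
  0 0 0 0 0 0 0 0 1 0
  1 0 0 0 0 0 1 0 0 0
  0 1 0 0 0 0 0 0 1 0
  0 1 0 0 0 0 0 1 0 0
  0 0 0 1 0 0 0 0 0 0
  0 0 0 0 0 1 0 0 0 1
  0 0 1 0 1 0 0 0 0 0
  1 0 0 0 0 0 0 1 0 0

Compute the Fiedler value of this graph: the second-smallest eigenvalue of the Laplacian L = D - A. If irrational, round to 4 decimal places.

0.0979

Reading degrees in the order [0, 1, 2, 3, 4, 5, 6, 7, 8, 9] gives [2, 2, 1, 2, 2, 2, 1, 2, 2, 2]; set D = diag(2, 2, 1, 2, 2, 2, 1, 2, 2, 2) and form L = D - A. The sorted Laplacian eigenvalues are [0, 0.0979, 0.3820, 0.8244, 1.3820, 2, 2.6180, 3.1756, 3.6180, 3.9021]; the algebraic connectivity is the second entry, 0.0979. The largest eigenvalue, 3.9021, is at most the vertex count 10. The eigenvalues sum to 18, which equals trace(L) = 2|E|.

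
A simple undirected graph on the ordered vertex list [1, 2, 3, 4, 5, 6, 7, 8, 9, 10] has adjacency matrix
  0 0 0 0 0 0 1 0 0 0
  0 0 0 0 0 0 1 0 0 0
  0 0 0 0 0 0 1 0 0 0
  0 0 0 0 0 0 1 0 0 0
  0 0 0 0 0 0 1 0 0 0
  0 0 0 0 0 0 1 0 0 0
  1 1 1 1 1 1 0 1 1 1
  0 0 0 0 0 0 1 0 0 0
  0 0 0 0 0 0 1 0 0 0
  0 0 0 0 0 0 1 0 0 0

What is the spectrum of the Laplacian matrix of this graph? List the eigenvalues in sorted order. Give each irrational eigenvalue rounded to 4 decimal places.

[0, 1, 1, 1, 1, 1, 1, 1, 1, 10]

With the vertex order [1, 2, 3, 4, 5, 6, 7, 8, 9, 10], the degrees are [1, 1, 1, 1, 1, 1, 9, 1, 1, 1], giving D = diag(1, 1, 1, 1, 1, 1, 9, 1, 1, 1) and L = D - A. Since every row of L sums to 0, the all-ones vector is in the kernel and 0 is an eigenvalue. The single zero eigenvalue shows the graph is connected. The eigenvalues sum to 18, which equals trace(L) = 2|E|. There is one zero in the spectrum, matching the 1 component.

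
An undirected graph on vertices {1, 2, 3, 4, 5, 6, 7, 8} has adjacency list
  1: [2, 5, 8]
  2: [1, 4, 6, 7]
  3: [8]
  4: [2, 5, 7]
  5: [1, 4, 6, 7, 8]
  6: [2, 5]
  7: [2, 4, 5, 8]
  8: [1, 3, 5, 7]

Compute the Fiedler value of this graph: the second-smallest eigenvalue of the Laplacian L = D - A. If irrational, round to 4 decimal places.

0.8037

Each diagonal entry of L is the vertex degree and each off-diagonal entry is -1 where an edge is present, 0 otherwise; in the order [1, 2, 3, 4, 5, 6, 7, 8] the diagonal is [3, 4, 1, 3, 5, 2, 4, 4]. The smallest Laplacian eigenvalue is always 0. The next one, lambda_2 = 0.8037, measures how hard the graph is to disconnect: larger values mean better connectivity. The largest eigenvalue, 6.6099, is at most the vertex count 8. There is one zero in the spectrum, matching the 1 component.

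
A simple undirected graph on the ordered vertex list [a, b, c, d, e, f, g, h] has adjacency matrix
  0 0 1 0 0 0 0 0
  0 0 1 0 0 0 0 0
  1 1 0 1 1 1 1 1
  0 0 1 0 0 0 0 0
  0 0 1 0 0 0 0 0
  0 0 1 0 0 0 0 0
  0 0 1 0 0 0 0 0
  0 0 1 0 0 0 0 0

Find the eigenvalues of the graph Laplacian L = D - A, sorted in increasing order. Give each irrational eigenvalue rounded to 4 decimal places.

[0, 1, 1, 1, 1, 1, 1, 8]

With the vertex order [a, b, c, d, e, f, g, h], the degrees are [1, 1, 7, 1, 1, 1, 1, 1], giving D = diag(1, 1, 7, 1, 1, 1, 1, 1) and L = D - A. L is symmetric positive semidefinite, so every eigenvalue is real and nonnegative. The eigenvalues sum to 14, which equals trace(L) = 2|E|.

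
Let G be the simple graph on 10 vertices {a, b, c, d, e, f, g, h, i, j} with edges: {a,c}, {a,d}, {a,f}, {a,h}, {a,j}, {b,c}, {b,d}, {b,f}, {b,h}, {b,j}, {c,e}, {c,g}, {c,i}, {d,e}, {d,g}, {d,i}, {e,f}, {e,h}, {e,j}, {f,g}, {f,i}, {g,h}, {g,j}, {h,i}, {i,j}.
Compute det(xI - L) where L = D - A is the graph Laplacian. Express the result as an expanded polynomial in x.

Reading degrees in the order [a, b, c, d, e, f, g, h, i, j] gives [5, 5, 5, 5, 5, 5, 5, 5, 5, 5]; set D = diag(5, 5, 5, 5, 5, 5, 5, 5, 5, 5) and form L = D - A. Computing det(xI - L) by cofactor expansion (or equivalently via sum-over-permutations) gives x^10 - 50x^9 + 1100x^8 - 14000x^7 + 113750x^6 - 612500x^5 + 2187500x^4 - 5000000x^3 + 6640625x^2 - 3906250x. The coefficient of x^9 equals -trace(L) = -50, matching the sum of degrees. There is one zero in the spectrum, matching the 1 component. By the matrix-tree theorem the graph has (1/10) * product of the nonzero eigenvalues = 390625 spanning trees.

x^10 - 50x^9 + 1100x^8 - 14000x^7 + 113750x^6 - 612500x^5 + 2187500x^4 - 5000000x^3 + 6640625x^2 - 3906250x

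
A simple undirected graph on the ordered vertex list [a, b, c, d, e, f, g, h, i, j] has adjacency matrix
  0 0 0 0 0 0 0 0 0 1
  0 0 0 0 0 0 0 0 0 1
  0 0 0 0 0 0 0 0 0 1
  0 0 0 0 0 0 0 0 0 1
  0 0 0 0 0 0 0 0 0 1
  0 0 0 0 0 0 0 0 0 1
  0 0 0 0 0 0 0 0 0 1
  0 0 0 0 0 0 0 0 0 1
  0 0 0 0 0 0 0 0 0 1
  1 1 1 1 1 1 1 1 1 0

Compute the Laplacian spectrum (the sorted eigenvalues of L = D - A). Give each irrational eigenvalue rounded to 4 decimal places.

Each diagonal entry of L is the vertex degree and each off-diagonal entry is -1 where an edge is present, 0 otherwise; in the order [a, b, c, d, e, f, g, h, i, j] the diagonal is [1, 1, 1, 1, 1, 1, 1, 1, 1, 9]. Diagonalising L (or applying a numerical eigensolver to the 10x10 matrix) gives the spectrum above. By the matrix-tree theorem the graph has (1/10) * product of the nonzero eigenvalues = 1 spanning tree.

[0, 1, 1, 1, 1, 1, 1, 1, 1, 10]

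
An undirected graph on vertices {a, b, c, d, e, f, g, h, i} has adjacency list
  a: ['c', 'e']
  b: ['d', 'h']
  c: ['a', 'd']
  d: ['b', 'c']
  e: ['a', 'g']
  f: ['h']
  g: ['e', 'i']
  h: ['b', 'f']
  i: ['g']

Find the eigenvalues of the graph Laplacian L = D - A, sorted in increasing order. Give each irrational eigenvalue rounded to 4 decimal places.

Reading degrees in the order [a, b, c, d, e, f, g, h, i] gives [2, 2, 2, 2, 2, 1, 2, 2, 1]; set D = diag(2, 2, 2, 2, 2, 1, 2, 2, 1) and form L = D - A. Diagonalising L (or applying a numerical eigensolver to the 9x9 matrix) gives the spectrum above.

[0, 0.1206, 0.4679, 1, 1.6527, 2.3473, 3, 3.5321, 3.8794]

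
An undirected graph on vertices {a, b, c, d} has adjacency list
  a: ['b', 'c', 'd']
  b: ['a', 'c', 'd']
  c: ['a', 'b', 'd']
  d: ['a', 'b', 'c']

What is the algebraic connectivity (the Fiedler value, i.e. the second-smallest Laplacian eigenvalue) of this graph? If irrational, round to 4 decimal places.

Reading degrees in the order [a, b, c, d] gives [3, 3, 3, 3]; set D = diag(3, 3, 3, 3) and form L = D - A. The smallest Laplacian eigenvalue is always 0. The next one, lambda_2 = 4, measures how hard the graph is to disconnect: larger values mean better connectivity. There is one zero in the spectrum, matching the 1 component.

4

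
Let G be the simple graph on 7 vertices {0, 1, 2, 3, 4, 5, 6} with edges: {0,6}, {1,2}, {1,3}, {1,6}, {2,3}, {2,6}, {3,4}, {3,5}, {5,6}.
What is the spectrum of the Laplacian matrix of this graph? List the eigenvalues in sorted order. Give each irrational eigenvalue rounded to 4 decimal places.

With the vertex order [0, 1, 2, 3, 4, 5, 6], the degrees are [1, 3, 3, 4, 1, 2, 4], giving D = diag(1, 3, 3, 4, 1, 2, 4) and L = D - A. Since every row of L sums to 0, the all-ones vector is in the kernel and 0 is an eigenvalue.

[0, 0.6972, 1.2087, 2, 4, 4.3028, 5.7913]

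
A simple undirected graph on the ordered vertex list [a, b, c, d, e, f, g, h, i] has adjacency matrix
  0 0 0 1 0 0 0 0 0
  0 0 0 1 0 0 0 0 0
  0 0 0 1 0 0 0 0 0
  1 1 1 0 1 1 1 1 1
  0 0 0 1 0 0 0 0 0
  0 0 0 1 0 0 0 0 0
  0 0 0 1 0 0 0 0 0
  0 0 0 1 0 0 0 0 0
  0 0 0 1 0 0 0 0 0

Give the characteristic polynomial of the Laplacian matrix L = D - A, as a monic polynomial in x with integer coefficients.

Reading degrees in the order [a, b, c, d, e, f, g, h, i] gives [1, 1, 1, 8, 1, 1, 1, 1, 1]; set D = diag(1, 1, 1, 8, 1, 1, 1, 1, 1) and form L = D - A. The eigenvalues of L are [0, 1, 1, 1, 1, 1, 1, 1, 9]; the characteristic polynomial is the product of (x - lambda_i), which multiplies out to x^9 - 16x^8 + 84x^7 - 224x^6 + 350x^5 - 336x^4 + 196x^3 - 64x^2 + 9x. The constant term is 0 because L is singular (the all-ones vector lies in its kernel). By the matrix-tree theorem the graph has (1/9) * product of the nonzero eigenvalues = 1 spanning tree.

x^9 - 16x^8 + 84x^7 - 224x^6 + 350x^5 - 336x^4 + 196x^3 - 64x^2 + 9x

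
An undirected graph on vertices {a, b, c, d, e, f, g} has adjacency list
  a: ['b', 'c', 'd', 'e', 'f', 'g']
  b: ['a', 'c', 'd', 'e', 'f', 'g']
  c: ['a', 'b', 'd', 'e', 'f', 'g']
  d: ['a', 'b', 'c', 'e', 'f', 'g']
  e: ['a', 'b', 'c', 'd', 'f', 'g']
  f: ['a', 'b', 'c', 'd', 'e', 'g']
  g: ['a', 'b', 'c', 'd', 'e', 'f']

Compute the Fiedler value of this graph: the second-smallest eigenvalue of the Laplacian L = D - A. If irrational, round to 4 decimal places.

7

With the vertex order [a, b, c, d, e, f, g], the degrees are [6, 6, 6, 6, 6, 6, 6], giving D = diag(6, 6, 6, 6, 6, 6, 6) and L = D - A. Computing the eigenvalues of L and sorting gives [0, 7, 7, 7, 7, 7, 7]. The Fiedler value lambda_2 = 7 is strictly positive, so the graph is connected. The eigenvalues sum to 42, which equals trace(L) = 2|E|.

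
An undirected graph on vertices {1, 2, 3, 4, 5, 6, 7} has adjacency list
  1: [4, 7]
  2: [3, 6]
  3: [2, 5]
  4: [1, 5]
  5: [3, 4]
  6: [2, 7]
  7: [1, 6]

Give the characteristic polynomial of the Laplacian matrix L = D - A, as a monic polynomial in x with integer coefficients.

With the vertex order [1, 2, 3, 4, 5, 6, 7], the degrees are [2, 2, 2, 2, 2, 2, 2], giving D = diag(2, 2, 2, 2, 2, 2, 2) and L = D - A. Computing det(xI - L) by cofactor expansion (or equivalently via sum-over-permutations) gives x^7 - 14x^6 + 77x^5 - 210x^4 + 294x^3 - 196x^2 + 49x. The coefficient of x^6 equals -trace(L) = -14, matching the sum of degrees. By the matrix-tree theorem the graph has (1/7) * product of the nonzero eigenvalues = 7 spanning trees.

x^7 - 14x^6 + 77x^5 - 210x^4 + 294x^3 - 196x^2 + 49x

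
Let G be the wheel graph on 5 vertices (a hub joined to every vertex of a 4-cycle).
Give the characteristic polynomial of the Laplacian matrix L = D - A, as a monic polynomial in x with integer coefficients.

The graph has 5 vertices and degree multiset [4, 3, 3, 3, 3]; D is the diagonal matrix of degrees and L = D - A. The eigenvalues of L are [0, 3, 3, 5, 5]; the characteristic polynomial is the product of (x - lambda_i), which multiplies out to x^5 - 16x^4 + 94x^3 - 240x^2 + 225x. The constant term is 0 because L is singular (the all-ones vector lies in its kernel). The eigenvalues sum to 16, which equals trace(L) = 2|E|. The largest eigenvalue, 5, is at most the vertex count 5.

x^5 - 16x^4 + 94x^3 - 240x^2 + 225x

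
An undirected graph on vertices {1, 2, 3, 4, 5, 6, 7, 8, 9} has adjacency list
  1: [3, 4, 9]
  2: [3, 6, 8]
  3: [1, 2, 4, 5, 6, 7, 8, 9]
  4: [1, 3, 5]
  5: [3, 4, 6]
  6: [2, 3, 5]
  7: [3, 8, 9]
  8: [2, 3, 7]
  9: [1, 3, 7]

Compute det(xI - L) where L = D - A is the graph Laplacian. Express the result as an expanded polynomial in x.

Each diagonal entry of L is the vertex degree and each off-diagonal entry is -1 where an edge is present, 0 otherwise; in the order [1, 2, 3, 4, 5, 6, 7, 8, 9] the diagonal is [3, 3, 8, 3, 3, 3, 3, 3, 3]. L has integer entries, so p(x) = det(xI - L) has integer coefficients. Expanding the determinant yields x^9 - 32x^8 + 428x^7 - 3136x^6 + 13786x^5 - 37232x^4 + 60276x^3 - 53424x^2 + 19845x. The coefficient of x^8 equals -trace(L) = -32, matching the sum of degrees. The eigenvalues sum to 32, which equals trace(L) = 2|E|. The largest eigenvalue, 9, is at most the vertex count 9.

x^9 - 32x^8 + 428x^7 - 3136x^6 + 13786x^5 - 37232x^4 + 60276x^3 - 53424x^2 + 19845x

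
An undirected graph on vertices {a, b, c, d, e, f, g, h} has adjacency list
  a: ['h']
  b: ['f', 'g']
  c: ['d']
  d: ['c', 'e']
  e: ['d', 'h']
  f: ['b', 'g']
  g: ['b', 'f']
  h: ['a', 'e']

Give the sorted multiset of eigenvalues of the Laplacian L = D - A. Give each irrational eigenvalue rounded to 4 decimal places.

[0, 0, 0.3820, 1.3820, 2.6180, 3, 3, 3.6180]

Reading degrees in the order [a, b, c, d, e, f, g, h] gives [1, 2, 1, 2, 2, 2, 2, 2]; set D = diag(1, 2, 1, 2, 2, 2, 2, 2) and form L = D - A. L is symmetric positive semidefinite, so every eigenvalue is real and nonnegative. The 2 zero eigenvalues correspond to the 2 connected components. The largest eigenvalue, 3.6180, is at most the vertex count 8.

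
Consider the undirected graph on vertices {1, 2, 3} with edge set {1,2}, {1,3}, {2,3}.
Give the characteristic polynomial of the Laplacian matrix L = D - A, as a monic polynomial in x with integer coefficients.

x^3 - 6x^2 + 9x

Reading degrees in the order [1, 2, 3] gives [2, 2, 2]; set D = diag(2, 2, 2) and form L = D - A. Computing det(xI - L) by cofactor expansion (or equivalently via sum-over-permutations) gives x^3 - 6x^2 + 9x. The coefficient of x^2 equals -trace(L) = -6, matching the sum of degrees. By the matrix-tree theorem the graph has (1/3) * product of the nonzero eigenvalues = 3 spanning trees.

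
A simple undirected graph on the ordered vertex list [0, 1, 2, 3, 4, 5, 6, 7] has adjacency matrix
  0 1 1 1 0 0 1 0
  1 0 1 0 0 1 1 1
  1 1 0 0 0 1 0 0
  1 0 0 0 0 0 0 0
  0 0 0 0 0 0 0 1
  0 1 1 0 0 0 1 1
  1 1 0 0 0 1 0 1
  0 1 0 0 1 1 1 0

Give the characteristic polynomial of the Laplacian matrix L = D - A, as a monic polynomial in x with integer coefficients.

With the vertex order [0, 1, 2, 3, 4, 5, 6, 7], the degrees are [4, 5, 3, 1, 1, 4, 4, 4], giving D = diag(4, 5, 3, 1, 1, 4, 4, 4) and L = D - A. Computing det(xI - L) by cofactor expansion (or equivalently via sum-over-permutations) gives x^8 - 26x^7 + 275x^6 - 1514x^5 + 4599x^4 - 7500x^3 + 5858x^2 - 1672x. The constant term is 0 because L is singular (the all-ones vector lies in its kernel).

x^8 - 26x^7 + 275x^6 - 1514x^5 + 4599x^4 - 7500x^3 + 5858x^2 - 1672x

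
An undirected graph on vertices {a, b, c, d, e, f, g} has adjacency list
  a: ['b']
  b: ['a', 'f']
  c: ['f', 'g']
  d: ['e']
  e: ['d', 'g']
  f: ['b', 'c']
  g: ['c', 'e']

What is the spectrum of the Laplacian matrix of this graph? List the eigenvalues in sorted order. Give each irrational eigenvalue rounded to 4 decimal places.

[0, 0.1981, 0.7530, 1.5550, 2.4450, 3.2470, 3.8019]

Each diagonal entry of L is the vertex degree and each off-diagonal entry is -1 where an edge is present, 0 otherwise; in the order [a, b, c, d, e, f, g] the diagonal is [1, 2, 2, 1, 2, 2, 2]. L is symmetric positive semidefinite, so every eigenvalue is real and nonnegative. The eigenvalues sum to 12, which equals trace(L) = 2|E|. The largest eigenvalue, 3.8019, is at most the vertex count 7.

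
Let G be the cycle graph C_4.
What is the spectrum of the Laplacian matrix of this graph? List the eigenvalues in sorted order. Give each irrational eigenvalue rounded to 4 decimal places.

The graph has 4 vertices and degree multiset [2, 2, 2, 2]; D is the diagonal matrix of degrees and L = D - A. The multiplicity of 0 as a Laplacian eigenvalue equals the number of connected components. The largest eigenvalue, 4, is at most the vertex count 4.

[0, 2, 2, 4]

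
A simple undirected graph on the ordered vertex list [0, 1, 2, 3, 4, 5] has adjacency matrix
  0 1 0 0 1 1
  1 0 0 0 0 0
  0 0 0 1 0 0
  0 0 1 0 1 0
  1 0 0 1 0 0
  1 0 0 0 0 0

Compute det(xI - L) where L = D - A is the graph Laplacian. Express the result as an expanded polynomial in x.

Each diagonal entry of L is the vertex degree and each off-diagonal entry is -1 where an edge is present, 0 otherwise; in the order [0, 1, 2, 3, 4, 5] the diagonal is [3, 1, 1, 2, 2, 1]. L has integer entries, so p(x) = det(xI - L) has integer coefficients. Expanding the determinant yields x^6 - 10x^5 + 35x^4 - 52x^3 + 32x^2 - 6x. The coefficient of x^5 equals -trace(L) = -10, matching the sum of degrees. There is one zero in the spectrum, matching the 1 component.

x^6 - 10x^5 + 35x^4 - 52x^3 + 32x^2 - 6x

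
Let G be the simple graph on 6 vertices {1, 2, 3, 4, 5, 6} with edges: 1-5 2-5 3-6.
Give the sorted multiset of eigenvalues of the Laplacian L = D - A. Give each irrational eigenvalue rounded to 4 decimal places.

[0, 0, 0, 1, 2, 3]

Reading degrees in the order [1, 2, 3, 4, 5, 6] gives [1, 1, 1, 0, 2, 1]; set D = diag(1, 1, 1, 0, 2, 1) and form L = D - A. L is symmetric positive semidefinite, so every eigenvalue is real and nonnegative. The 3 zero eigenvalues correspond to the 3 connected components. There are 3 zeros in the spectrum, matching the 3 components.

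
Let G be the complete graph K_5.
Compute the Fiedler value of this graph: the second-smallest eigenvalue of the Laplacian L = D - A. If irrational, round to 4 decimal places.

5

The graph has 5 vertices and degree multiset [4, 4, 4, 4, 4]; D is the diagonal matrix of degrees and L = D - A. Computing the eigenvalues of L and sorting gives [0, 5, 5, 5, 5]. The Fiedler value lambda_2 = 5 is strictly positive, so the graph is connected. The largest eigenvalue, 5, is at most the vertex count 5. There is one zero in the spectrum, matching the 1 component.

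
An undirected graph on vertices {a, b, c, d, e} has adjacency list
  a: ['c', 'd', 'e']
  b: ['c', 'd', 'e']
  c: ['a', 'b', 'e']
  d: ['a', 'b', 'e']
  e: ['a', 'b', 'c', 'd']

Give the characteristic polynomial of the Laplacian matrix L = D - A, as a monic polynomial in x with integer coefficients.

x^5 - 16x^4 + 94x^3 - 240x^2 + 225x

Each diagonal entry of L is the vertex degree and each off-diagonal entry is -1 where an edge is present, 0 otherwise; in the order [a, b, c, d, e] the diagonal is [3, 3, 3, 3, 4]. The eigenvalues of L are [0, 3, 3, 5, 5]; the characteristic polynomial is the product of (x - lambda_i), which multiplies out to x^5 - 16x^4 + 94x^3 - 240x^2 + 225x. The constant term is 0 because L is singular (the all-ones vector lies in its kernel). By the matrix-tree theorem the graph has (1/5) * product of the nonzero eigenvalues = 45 spanning trees.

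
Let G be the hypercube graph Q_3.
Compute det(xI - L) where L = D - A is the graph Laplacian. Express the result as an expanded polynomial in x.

The graph has 8 vertices and degree multiset [3, 3, 3, 3, 3, 3, 3, 3]; D is the diagonal matrix of degrees and L = D - A. The eigenvalues of L are [0, 2, 2, 2, 4, 4, 4, 6]; the characteristic polynomial is the product of (x - lambda_i), which multiplies out to x^8 - 24x^7 + 240x^6 - 1296x^5 + 4080x^4 - 7488x^3 + 7424x^2 - 3072x. Since p(0) = det(-L) = 0, x divides p(x). The largest eigenvalue, 6, is at most the vertex count 8.

x^8 - 24x^7 + 240x^6 - 1296x^5 + 4080x^4 - 7488x^3 + 7424x^2 - 3072x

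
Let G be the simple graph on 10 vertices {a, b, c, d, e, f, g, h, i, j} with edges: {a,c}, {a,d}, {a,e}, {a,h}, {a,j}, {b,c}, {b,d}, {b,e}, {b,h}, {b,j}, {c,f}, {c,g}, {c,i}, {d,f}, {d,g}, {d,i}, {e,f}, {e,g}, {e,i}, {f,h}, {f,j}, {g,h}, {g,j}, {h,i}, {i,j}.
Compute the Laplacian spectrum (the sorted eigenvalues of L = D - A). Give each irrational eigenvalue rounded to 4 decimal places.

With the vertex order [a, b, c, d, e, f, g, h, i, j], the degrees are [5, 5, 5, 5, 5, 5, 5, 5, 5, 5], giving D = diag(5, 5, 5, 5, 5, 5, 5, 5, 5, 5) and L = D - A. L is symmetric positive semidefinite, so every eigenvalue is real and nonnegative.

[0, 5, 5, 5, 5, 5, 5, 5, 5, 10]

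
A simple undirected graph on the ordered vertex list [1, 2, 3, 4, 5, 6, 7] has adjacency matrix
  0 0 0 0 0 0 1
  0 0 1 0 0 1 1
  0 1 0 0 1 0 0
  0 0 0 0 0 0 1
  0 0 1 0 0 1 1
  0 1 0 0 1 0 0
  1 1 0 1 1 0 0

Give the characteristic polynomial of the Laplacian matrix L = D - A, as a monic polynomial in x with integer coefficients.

Each diagonal entry of L is the vertex degree and each off-diagonal entry is -1 where an edge is present, 0 otherwise; in the order [1, 2, 3, 4, 5, 6, 7] the diagonal is [1, 3, 2, 1, 3, 2, 4]. L has integer entries, so p(x) = det(xI - L) has integer coefficients. Expanding the determinant yields x^7 - 16x^6 + 98x^5 - 292x^4 + 441x^3 - 316x^2 + 84x. The coefficient of x^6 equals -trace(L) = -16, matching the sum of degrees. By the matrix-tree theorem the graph has (1/7) * product of the nonzero eigenvalues = 12 spanning trees. The eigenvalues sum to 16, which equals trace(L) = 2|E|.

x^7 - 16x^6 + 98x^5 - 292x^4 + 441x^3 - 316x^2 + 84x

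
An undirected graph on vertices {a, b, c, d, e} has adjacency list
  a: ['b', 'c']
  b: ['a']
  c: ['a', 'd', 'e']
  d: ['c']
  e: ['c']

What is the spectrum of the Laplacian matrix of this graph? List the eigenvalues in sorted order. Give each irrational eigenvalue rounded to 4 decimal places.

[0, 0.5188, 1, 2.3111, 4.1701]

With the vertex order [a, b, c, d, e], the degrees are [2, 1, 3, 1, 1], giving D = diag(2, 1, 3, 1, 1) and L = D - A. Diagonalising L (or applying a numerical eigensolver to the 5x5 matrix) gives the spectrum above. The single zero eigenvalue shows the graph is connected.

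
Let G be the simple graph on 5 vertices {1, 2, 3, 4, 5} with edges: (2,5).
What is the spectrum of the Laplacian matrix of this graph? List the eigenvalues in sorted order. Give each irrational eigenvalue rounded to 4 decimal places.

[0, 0, 0, 0, 2]

Reading degrees in the order [1, 2, 3, 4, 5] gives [0, 1, 0, 0, 1]; set D = diag(0, 1, 0, 0, 1) and form L = D - A. Diagonalising L (or applying a numerical eigensolver to the 5x5 matrix) gives the spectrum above. The 4 zero eigenvalues correspond to the 4 connected components. The largest eigenvalue, 2, is at most the vertex count 5. The eigenvalues sum to 2, which equals trace(L) = 2|E|.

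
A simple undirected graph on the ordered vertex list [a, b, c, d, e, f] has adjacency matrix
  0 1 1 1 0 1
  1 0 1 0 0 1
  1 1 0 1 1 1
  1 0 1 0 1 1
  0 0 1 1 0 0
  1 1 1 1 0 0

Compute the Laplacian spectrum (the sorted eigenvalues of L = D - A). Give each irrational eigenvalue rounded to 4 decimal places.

[0, 1.8299, 3.6889, 5, 5.4812, 6]

Each diagonal entry of L is the vertex degree and each off-diagonal entry is -1 where an edge is present, 0 otherwise; in the order [a, b, c, d, e, f] the diagonal is [4, 3, 5, 4, 2, 4]. The multiplicity of 0 as a Laplacian eigenvalue equals the number of connected components. The single zero eigenvalue shows the graph is connected. There is one zero in the spectrum, matching the 1 component.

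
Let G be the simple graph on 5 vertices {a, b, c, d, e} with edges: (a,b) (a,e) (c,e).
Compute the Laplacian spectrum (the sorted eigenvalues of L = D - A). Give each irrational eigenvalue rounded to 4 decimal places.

Each diagonal entry of L is the vertex degree and each off-diagonal entry is -1 where an edge is present, 0 otherwise; in the order [a, b, c, d, e] the diagonal is [2, 1, 1, 0, 2]. Since every row of L sums to 0, the all-ones vector is in the kernel and 0 is an eigenvalue. The 2 zero eigenvalues correspond to the 2 connected components. The eigenvalues sum to 6, which equals trace(L) = 2|E|. The largest eigenvalue, 3.4142, is at most the vertex count 5.

[0, 0, 0.5858, 2, 3.4142]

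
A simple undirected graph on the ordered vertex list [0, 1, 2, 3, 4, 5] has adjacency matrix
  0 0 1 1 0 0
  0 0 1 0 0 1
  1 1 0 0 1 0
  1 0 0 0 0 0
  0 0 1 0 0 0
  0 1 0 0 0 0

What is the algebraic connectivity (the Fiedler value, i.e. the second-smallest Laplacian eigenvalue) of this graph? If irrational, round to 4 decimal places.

0.3820

Each diagonal entry of L is the vertex degree and each off-diagonal entry is -1 where an edge is present, 0 otherwise; in the order [0, 1, 2, 3, 4, 5] the diagonal is [2, 2, 3, 1, 1, 1]. Computing the eigenvalues of L and sorting gives [0, 0.3820, 0.6972, 2, 2.6180, 4.3028]. The Fiedler value lambda_2 = 0.3820 is strictly positive, so the graph is connected. The eigenvalues sum to 10, which equals trace(L) = 2|E|. The largest eigenvalue, 4.3028, is at most the vertex count 6.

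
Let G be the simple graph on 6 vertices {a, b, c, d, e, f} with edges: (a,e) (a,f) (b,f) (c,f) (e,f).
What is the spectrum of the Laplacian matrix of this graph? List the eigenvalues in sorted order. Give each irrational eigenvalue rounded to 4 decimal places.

[0, 0, 1, 1, 3, 5]

With the vertex order [a, b, c, d, e, f], the degrees are [2, 1, 1, 0, 2, 4], giving D = diag(2, 1, 1, 0, 2, 4) and L = D - A. Since every row of L sums to 0, the all-ones vector is in the kernel and 0 is an eigenvalue. The 2 zero eigenvalues correspond to the 2 connected components. The eigenvalues sum to 10, which equals trace(L) = 2|E|. The largest eigenvalue, 5, is at most the vertex count 6.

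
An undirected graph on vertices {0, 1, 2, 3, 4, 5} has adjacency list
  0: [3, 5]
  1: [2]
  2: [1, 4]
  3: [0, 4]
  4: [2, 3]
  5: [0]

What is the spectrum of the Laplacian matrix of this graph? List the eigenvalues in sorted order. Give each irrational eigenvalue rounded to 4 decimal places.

[0, 0.2679, 1, 2, 3, 3.7321]

With the vertex order [0, 1, 2, 3, 4, 5], the degrees are [2, 1, 2, 2, 2, 1], giving D = diag(2, 1, 2, 2, 2, 1) and L = D - A. Diagonalising L (or applying a numerical eigensolver to the 6x6 matrix) gives the spectrum above. The single zero eigenvalue shows the graph is connected. By the matrix-tree theorem the graph has (1/6) * product of the nonzero eigenvalues = 1 spanning tree. The eigenvalues sum to 10, which equals trace(L) = 2|E|.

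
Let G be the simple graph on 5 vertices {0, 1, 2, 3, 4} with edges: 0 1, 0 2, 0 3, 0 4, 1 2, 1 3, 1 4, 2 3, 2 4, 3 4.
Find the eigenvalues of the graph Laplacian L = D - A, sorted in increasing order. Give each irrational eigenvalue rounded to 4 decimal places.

[0, 5, 5, 5, 5]

Reading degrees in the order [0, 1, 2, 3, 4] gives [4, 4, 4, 4, 4]; set D = diag(4, 4, 4, 4, 4) and form L = D - A. L is symmetric positive semidefinite, so every eigenvalue is real and nonnegative. The largest eigenvalue, 5, is at most the vertex count 5.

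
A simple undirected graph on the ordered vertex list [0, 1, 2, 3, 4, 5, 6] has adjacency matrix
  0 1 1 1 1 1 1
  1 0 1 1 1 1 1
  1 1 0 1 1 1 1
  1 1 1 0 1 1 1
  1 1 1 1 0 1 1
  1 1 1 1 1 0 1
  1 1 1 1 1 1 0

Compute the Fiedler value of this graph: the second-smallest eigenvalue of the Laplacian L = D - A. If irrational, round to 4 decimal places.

7

With the vertex order [0, 1, 2, 3, 4, 5, 6], the degrees are [6, 6, 6, 6, 6, 6, 6], giving D = diag(6, 6, 6, 6, 6, 6, 6) and L = D - A. Computing the eigenvalues of L and sorting gives [0, 7, 7, 7, 7, 7, 7]. The Fiedler value lambda_2 = 7 is strictly positive, so the graph is connected. The largest eigenvalue, 7, is at most the vertex count 7.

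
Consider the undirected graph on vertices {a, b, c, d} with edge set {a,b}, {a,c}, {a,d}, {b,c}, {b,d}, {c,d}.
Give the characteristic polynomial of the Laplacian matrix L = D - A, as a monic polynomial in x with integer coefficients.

x^4 - 12x^3 + 48x^2 - 64x

Each diagonal entry of L is the vertex degree and each off-diagonal entry is -1 where an edge is present, 0 otherwise; in the order [a, b, c, d] the diagonal is [3, 3, 3, 3]. The eigenvalues of L are [0, 4, 4, 4]; the characteristic polynomial is the product of (x - lambda_i), which multiplies out to x^4 - 12x^3 + 48x^2 - 64x. The constant term is 0 because L is singular (the all-ones vector lies in its kernel). There is one zero in the spectrum, matching the 1 component. The eigenvalues sum to 12, which equals trace(L) = 2|E|.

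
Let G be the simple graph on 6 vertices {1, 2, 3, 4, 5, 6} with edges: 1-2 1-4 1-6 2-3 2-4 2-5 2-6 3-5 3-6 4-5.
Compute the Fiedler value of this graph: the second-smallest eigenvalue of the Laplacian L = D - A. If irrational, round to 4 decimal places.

Each diagonal entry of L is the vertex degree and each off-diagonal entry is -1 where an edge is present, 0 otherwise; in the order [1, 2, 3, 4, 5, 6] the diagonal is [3, 5, 3, 3, 3, 3]. The sorted Laplacian eigenvalues are [0, 2.3820, 2.3820, 4.6180, 4.6180, 6]; the algebraic connectivity is the second entry, 2.3820. By the matrix-tree theorem the graph has (1/6) * product of the nonzero eigenvalues = 121 spanning trees.

2.3820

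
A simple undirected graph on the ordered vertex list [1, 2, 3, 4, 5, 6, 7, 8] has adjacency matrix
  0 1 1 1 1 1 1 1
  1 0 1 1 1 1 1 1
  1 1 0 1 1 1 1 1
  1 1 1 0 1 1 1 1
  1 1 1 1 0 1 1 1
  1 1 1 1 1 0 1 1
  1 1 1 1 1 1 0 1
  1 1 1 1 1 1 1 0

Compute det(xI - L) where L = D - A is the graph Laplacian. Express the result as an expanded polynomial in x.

Reading degrees in the order [1, 2, 3, 4, 5, 6, 7, 8] gives [7, 7, 7, 7, 7, 7, 7, 7]; set D = diag(7, 7, 7, 7, 7, 7, 7, 7) and form L = D - A. The eigenvalues of L are [0, 8, 8, 8, 8, 8, 8, 8]; the characteristic polynomial is the product of (x - lambda_i), which multiplies out to x^8 - 56x^7 + 1344x^6 - 17920x^5 + 143360x^4 - 688128x^3 + 1835008x^2 - 2097152x. The coefficient of x^7 equals -trace(L) = -56, matching the sum of degrees. There is one zero in the spectrum, matching the 1 component. The eigenvalues sum to 56, which equals trace(L) = 2|E|.

x^8 - 56x^7 + 1344x^6 - 17920x^5 + 143360x^4 - 688128x^3 + 1835008x^2 - 2097152x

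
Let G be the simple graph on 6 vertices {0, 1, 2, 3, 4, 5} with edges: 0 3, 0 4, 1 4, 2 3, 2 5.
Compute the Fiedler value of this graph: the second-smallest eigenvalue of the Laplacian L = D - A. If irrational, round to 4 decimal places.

Reading degrees in the order [0, 1, 2, 3, 4, 5] gives [2, 1, 2, 2, 2, 1]; set D = diag(2, 1, 2, 2, 2, 1) and form L = D - A. The smallest Laplacian eigenvalue is always 0. The next one, lambda_2 = 0.2679, measures how hard the graph is to disconnect: larger values mean better connectivity. The largest eigenvalue, 3.7321, is at most the vertex count 6.

0.2679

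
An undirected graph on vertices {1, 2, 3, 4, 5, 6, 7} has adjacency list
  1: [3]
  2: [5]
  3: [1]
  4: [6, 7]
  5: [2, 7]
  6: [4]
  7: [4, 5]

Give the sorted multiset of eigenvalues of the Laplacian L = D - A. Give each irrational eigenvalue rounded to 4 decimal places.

[0, 0, 0.3820, 1.3820, 2, 2.6180, 3.6180]

Reading degrees in the order [1, 2, 3, 4, 5, 6, 7] gives [1, 1, 1, 2, 2, 1, 2]; set D = diag(1, 1, 1, 2, 2, 1, 2) and form L = D - A. The multiplicity of 0 as a Laplacian eigenvalue equals the number of connected components. The 2 zero eigenvalues correspond to the 2 connected components. There are 2 zeros in the spectrum, matching the 2 components. The eigenvalues sum to 10, which equals trace(L) = 2|E|.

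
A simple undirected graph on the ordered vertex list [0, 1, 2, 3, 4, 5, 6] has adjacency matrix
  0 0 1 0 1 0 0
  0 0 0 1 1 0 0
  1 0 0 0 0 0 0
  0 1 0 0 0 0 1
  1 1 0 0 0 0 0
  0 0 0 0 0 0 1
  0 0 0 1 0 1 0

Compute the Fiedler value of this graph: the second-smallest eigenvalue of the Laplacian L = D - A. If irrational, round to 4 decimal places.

0.1981

Reading degrees in the order [0, 1, 2, 3, 4, 5, 6] gives [2, 2, 1, 2, 2, 1, 2]; set D = diag(2, 2, 1, 2, 2, 1, 2) and form L = D - A. The smallest Laplacian eigenvalue is always 0. The next one, lambda_2 = 0.1981, measures how hard the graph is to disconnect: larger values mean better connectivity. By the matrix-tree theorem the graph has (1/7) * product of the nonzero eigenvalues = 1 spanning tree.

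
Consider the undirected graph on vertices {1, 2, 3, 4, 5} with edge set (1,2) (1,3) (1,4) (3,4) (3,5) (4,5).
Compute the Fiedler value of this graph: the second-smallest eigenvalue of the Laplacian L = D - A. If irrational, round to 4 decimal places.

Each diagonal entry of L is the vertex degree and each off-diagonal entry is -1 where an edge is present, 0 otherwise; in the order [1, 2, 3, 4, 5] the diagonal is [3, 1, 3, 3, 2]. Computing the eigenvalues of L and sorting gives [0, 0.8299, 2.6889, 4, 4.4812]. The Fiedler value lambda_2 = 0.8299 is strictly positive, so the graph is connected.

0.8299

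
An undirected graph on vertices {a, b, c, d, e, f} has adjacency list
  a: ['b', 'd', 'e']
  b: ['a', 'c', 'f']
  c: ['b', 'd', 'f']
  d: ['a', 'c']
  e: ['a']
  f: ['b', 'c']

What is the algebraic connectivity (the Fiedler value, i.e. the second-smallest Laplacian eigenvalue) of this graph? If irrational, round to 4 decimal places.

Each diagonal entry of L is the vertex degree and each off-diagonal entry is -1 where an edge is present, 0 otherwise; in the order [a, b, c, d, e, f] the diagonal is [3, 3, 3, 2, 1, 2]. Computing the eigenvalues of L and sorting gives [0, 0.7216, 1.6826, 3, 3.7046, 4.8912]. The Fiedler value lambda_2 = 0.7216 is strictly positive, so the graph is connected. By the matrix-tree theorem the graph has (1/6) * product of the nonzero eigenvalues = 11 spanning trees. There is one zero in the spectrum, matching the 1 component.

0.7216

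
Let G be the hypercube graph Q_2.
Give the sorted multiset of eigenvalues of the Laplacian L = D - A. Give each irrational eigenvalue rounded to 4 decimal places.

The graph has 4 vertices and degree multiset [2, 2, 2, 2]; D is the diagonal matrix of degrees and L = D - A. Since every row of L sums to 0, the all-ones vector is in the kernel and 0 is an eigenvalue. By the matrix-tree theorem the graph has (1/4) * product of the nonzero eigenvalues = 4 spanning trees. There is one zero in the spectrum, matching the 1 component.

[0, 2, 2, 4]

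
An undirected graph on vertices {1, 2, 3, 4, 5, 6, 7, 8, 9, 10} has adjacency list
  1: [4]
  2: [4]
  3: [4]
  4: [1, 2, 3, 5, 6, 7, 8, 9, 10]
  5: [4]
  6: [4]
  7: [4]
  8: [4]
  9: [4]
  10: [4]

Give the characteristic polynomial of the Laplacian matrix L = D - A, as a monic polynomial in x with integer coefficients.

x^10 - 18x^9 + 108x^8 - 336x^7 + 630x^6 - 756x^5 + 588x^4 - 288x^3 + 81x^2 - 10x

Each diagonal entry of L is the vertex degree and each off-diagonal entry is -1 where an edge is present, 0 otherwise; in the order [1, 2, 3, 4, 5, 6, 7, 8, 9, 10] the diagonal is [1, 1, 1, 9, 1, 1, 1, 1, 1, 1]. The eigenvalues of L are [0, 1, 1, 1, 1, 1, 1, 1, 1, 10]; the characteristic polynomial is the product of (x - lambda_i), which multiplies out to x^10 - 18x^9 + 108x^8 - 336x^7 + 630x^6 - 756x^5 + 588x^4 - 288x^3 + 81x^2 - 10x. Since p(0) = det(-L) = 0, x divides p(x). By the matrix-tree theorem the graph has (1/10) * product of the nonzero eigenvalues = 1 spanning tree.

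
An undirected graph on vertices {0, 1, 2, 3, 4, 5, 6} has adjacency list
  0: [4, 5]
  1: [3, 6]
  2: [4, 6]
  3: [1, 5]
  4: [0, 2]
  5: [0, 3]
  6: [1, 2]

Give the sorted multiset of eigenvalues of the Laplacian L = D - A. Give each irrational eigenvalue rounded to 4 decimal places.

Each diagonal entry of L is the vertex degree and each off-diagonal entry is -1 where an edge is present, 0 otherwise; in the order [0, 1, 2, 3, 4, 5, 6] the diagonal is [2, 2, 2, 2, 2, 2, 2]. Diagonalising L (or applying a numerical eigensolver to the 7x7 matrix) gives the spectrum above.

[0, 0.7530, 0.7530, 2.4450, 2.4450, 3.8019, 3.8019]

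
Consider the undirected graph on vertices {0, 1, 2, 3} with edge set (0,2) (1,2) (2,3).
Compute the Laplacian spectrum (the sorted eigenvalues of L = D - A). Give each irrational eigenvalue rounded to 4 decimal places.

[0, 1, 1, 4]

Each diagonal entry of L is the vertex degree and each off-diagonal entry is -1 where an edge is present, 0 otherwise; in the order [0, 1, 2, 3] the diagonal is [1, 1, 3, 1]. The multiplicity of 0 as a Laplacian eigenvalue equals the number of connected components. By the matrix-tree theorem the graph has (1/4) * product of the nonzero eigenvalues = 1 spanning tree.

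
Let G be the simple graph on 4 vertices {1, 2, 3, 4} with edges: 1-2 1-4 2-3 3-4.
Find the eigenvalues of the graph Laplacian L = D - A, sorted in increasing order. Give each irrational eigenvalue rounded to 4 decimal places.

[0, 2, 2, 4]

Reading degrees in the order [1, 2, 3, 4] gives [2, 2, 2, 2]; set D = diag(2, 2, 2, 2) and form L = D - A. Since every row of L sums to 0, the all-ones vector is in the kernel and 0 is an eigenvalue. By the matrix-tree theorem the graph has (1/4) * product of the nonzero eigenvalues = 4 spanning trees.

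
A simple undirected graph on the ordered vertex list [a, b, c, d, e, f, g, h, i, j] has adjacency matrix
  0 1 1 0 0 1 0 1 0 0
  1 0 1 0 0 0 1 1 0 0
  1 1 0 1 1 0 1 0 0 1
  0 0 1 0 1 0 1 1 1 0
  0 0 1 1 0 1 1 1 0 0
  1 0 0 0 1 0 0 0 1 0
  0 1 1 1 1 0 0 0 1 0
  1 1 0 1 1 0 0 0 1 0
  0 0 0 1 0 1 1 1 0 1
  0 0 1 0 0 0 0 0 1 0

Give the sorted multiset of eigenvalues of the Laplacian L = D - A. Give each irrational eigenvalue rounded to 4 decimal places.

Reading degrees in the order [a, b, c, d, e, f, g, h, i, j] gives [4, 4, 6, 5, 5, 3, 5, 5, 5, 2]; set D = diag(4, 4, 6, 5, 5, 3, 5, 5, 5, 2) and form L = D - A. Since every row of L sums to 0, the all-ones vector is in the kernel and 0 is an eigenvalue. The single zero eigenvalue shows the graph is connected. The largest eigenvalue, 7.8199, is at most the vertex count 10. There is one zero in the spectrum, matching the 1 component.

[0, 1.8093, 2.6950, 3.1192, 4.5148, 4.8254, 5.4610, 6.3846, 7.3709, 7.8199]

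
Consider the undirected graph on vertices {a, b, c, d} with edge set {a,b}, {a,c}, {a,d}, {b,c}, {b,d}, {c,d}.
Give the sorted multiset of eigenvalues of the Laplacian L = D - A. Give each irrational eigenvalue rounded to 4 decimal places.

Each diagonal entry of L is the vertex degree and each off-diagonal entry is -1 where an edge is present, 0 otherwise; in the order [a, b, c, d] the diagonal is [3, 3, 3, 3]. The multiplicity of 0 as a Laplacian eigenvalue equals the number of connected components. The single zero eigenvalue shows the graph is connected. The eigenvalues sum to 12, which equals trace(L) = 2|E|.

[0, 4, 4, 4]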